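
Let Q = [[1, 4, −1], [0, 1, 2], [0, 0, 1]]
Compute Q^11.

[[1, 44, 429], [0, 1, 22], [0, 0, 1]]

Q = I + N where N = [[0, 4, −1], [0, 0, 2], [0, 0, 0]] is strictly upper-triangular, so N^3 = 0.
(I + N)^11 = I + 11·N + 55·N^2 = [[1, 44, 429], [0, 1, 22], [0, 0, 1]].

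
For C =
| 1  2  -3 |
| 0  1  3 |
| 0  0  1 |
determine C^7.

C = I + N where N = [[0, 2, -3], [0, 0, 3], [0, 0, 0]] is strictly upper-triangular, so N^3 = 0.
(I + N)^7 = I + 7·N + 21·N^2 = [[1, 14, 105], [0, 1, 21], [0, 0, 1]].

[[1, 14, 105], [0, 1, 21], [0, 0, 1]]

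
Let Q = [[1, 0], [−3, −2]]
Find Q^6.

[[1, 0], [63, 64]]

tr Q = −1 and det Q = −2, so the characteristic polynomial is λ² − (−1)λ + (−2) with roots 1 and −2.
Eigenvectors give P = [[−1, 0], [1, 1]] with P⁻¹ = [[−1, 0], [1, 1]], and Q = P·diag(1, −2)·P⁻¹.
Then Q^6 = P·diag(1, 64)·P⁻¹ = [[−1, 0], [1, 64]] · [[−1, 0], [1, 1]] = [[1, 0], [63, 64]].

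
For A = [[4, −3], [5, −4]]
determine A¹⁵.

[[4, −3], [5, −4]]

A² = I (check: tr A = 0 and det A = −1), so A¹⁵ = A since 15 is odd.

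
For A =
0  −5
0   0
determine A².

A is strictly triangular, hence nilpotent: A² = 0, so A² = 0.

[[0, 0], [0, 0]]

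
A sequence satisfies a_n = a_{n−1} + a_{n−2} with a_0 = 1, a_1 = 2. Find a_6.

With companion matrix A = [[1, 1], [1, 0]], [a_n, a_{n−1}]ᵀ = A·[a_{n−1}, a_{n−2}]ᵀ, so [a_6, a_5]ᵀ = A^5·[a_1, a_0]ᵀ.
A^5 = [[8, 5], [5, 3]], giving [a_6, a_5]ᵀ = [[21], [13]].

21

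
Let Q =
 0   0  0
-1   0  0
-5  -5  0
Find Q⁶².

Q is strictly triangular, hence nilpotent: Q³ = 0, so Q⁶² = 0.

[[0, 0, 0], [0, 0, 0], [0, 0, 0]]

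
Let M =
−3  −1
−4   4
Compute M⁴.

M² = [[13, −1], [−4, 20]]
M³ = [[−35, −17], [−68, 84]]
M⁴ = [[173, −33], [−132, 404]]

[[173, −33], [−132, 404]]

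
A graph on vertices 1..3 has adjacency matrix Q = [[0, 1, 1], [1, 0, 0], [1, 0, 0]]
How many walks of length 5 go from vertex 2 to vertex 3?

0

The number of length-5 walks from vertex 2 to vertex 3 is entry (2,3) of Q⁵, where Q is the adjacency matrix.
Q² = [[2, 0, 0], [0, 1, 1], [0, 1, 1]]
Q³ = [[0, 2, 2], [2, 0, 0], [2, 0, 0]]
Q⁴ = [[4, 0, 0], [0, 2, 2], [0, 2, 2]]
Q⁵ = [[0, 4, 4], [4, 0, 0], [4, 0, 0]]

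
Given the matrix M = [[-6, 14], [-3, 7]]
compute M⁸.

[[-6, 14], [-3, 7]]

M² = M (a projection; rank 1, trace 1), so M⁸ = M.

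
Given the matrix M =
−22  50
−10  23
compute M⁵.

[[−1132, 2750], [−550, 1343]]

tr M = 1 and det M = −6, so the characteristic polynomial is λ² − (1)λ + (−6) with roots 3 and −2.
Eigenvectors give P = [[2, 5], [1, 2]] with P⁻¹ = [[−2, 5], [1, −2]], and M = P·diag(3, −2)·P⁻¹.
Then M⁵ = P·diag(243, −32)·P⁻¹ = [[486, −160], [243, −64]] · [[−2, 5], [1, −2]] = [[−1132, 2750], [−550, 1343]].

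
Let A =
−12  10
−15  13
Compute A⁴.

tr A = 1 and det A = −6, so the characteristic polynomial is λ² − (1)λ + (−6) with roots −2 and 3.
Eigenvectors give P = [[1, −2], [1, −3]] with P⁻¹ = [[3, −2], [1, −1]], and A = P·diag(−2, 3)·P⁻¹.
Then A⁴ = P·diag(16, 81)·P⁻¹ = [[16, −162], [16, −243]] · [[3, −2], [1, −1]] = [[−114, 130], [−195, 211]].

[[−114, 130], [−195, 211]]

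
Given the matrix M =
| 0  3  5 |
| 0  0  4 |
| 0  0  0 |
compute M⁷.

M is strictly triangular, hence nilpotent: M³ = 0, so M⁷ = 0.

[[0, 0, 0], [0, 0, 0], [0, 0, 0]]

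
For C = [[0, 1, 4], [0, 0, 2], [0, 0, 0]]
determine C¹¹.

C is strictly triangular, hence nilpotent: C³ = 0, so C¹¹ = 0.

[[0, 0, 0], [0, 0, 0], [0, 0, 0]]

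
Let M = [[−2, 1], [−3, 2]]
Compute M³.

M² = I (check: tr M = 0 and det M = −1), so M³ = M since 3 is odd.

[[−2, 1], [−3, 2]]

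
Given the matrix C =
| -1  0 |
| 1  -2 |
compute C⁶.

tr C = -3 and det C = 2, so the characteristic polynomial is λ² − (-3)λ + (2) with roots -1 and -2.
Eigenvectors give P = [[1, 0], [1, -1]] with P⁻¹ = [[1, 0], [1, -1]], and C = P·diag(-1, -2)·P⁻¹.
Then C⁶ = P·diag(1, 64)·P⁻¹ = [[1, 0], [1, -64]] · [[1, 0], [1, -1]] = [[1, 0], [-63, 64]].

[[1, 0], [-63, 64]]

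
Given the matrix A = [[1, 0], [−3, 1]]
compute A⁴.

A = I + N where N = [[0, 0], [−3, 0]] is strictly lower-triangular, so N² = 0.
(I + N)⁴ = I + 4·N = [[1, 0], [−12, 1]].

[[1, 0], [−12, 1]]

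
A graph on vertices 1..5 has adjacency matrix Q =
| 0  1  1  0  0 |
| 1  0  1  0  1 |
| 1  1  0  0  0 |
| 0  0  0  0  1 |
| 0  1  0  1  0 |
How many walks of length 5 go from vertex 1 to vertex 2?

18

The number of length-5 walks from vertex 1 to vertex 2 is entry (1,2) of Q^5, where Q is the adjacency matrix.
Q^2 = [[2, 1, 1, 0, 1], [1, 3, 1, 1, 0], [1, 1, 2, 0, 1], [0, 1, 0, 1, 0], [1, 0, 1, 0, 2]]
Q^3 = [[2, 4, 3, 1, 1], [4, 2, 4, 0, 4], [3, 4, 2, 1, 1], [1, 0, 1, 0, 2], [1, 4, 1, 2, 0]]
Q^4 = [[7, 6, 6, 1, 5], [6, 12, 6, 4, 2], [6, 6, 7, 1, 5], [1, 4, 1, 2, 0], [5, 2, 5, 0, 6]]
Q^5 = [[12, 18, 13, 5, 7], [18, 14, 18, 2, 16], [13, 18, 12, 5, 7], [5, 2, 5, 0, 6], [7, 16, 7, 6, 2]]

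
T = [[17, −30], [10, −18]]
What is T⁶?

[[−1931, 3990], [−1330, 2724]]

tr T = −1 and det T = −6, so the characteristic polynomial is λ² − (−1)λ + (−6) with roots 2 and −3.
Eigenvectors give P = [[2, 3], [1, 2]] with P⁻¹ = [[2, −3], [−1, 2]], and T = P·diag(2, −3)·P⁻¹.
Then T⁶ = P·diag(64, 729)·P⁻¹ = [[128, 2187], [64, 1458]] · [[2, −3], [−1, 2]] = [[−1931, 3990], [−1330, 2724]].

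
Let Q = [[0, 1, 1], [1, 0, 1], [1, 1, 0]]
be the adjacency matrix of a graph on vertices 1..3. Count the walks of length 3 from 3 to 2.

The number of length-3 walks from vertex 3 to vertex 2 is entry (3,2) of Q³, where Q is the adjacency matrix.
Q² = [[2, 1, 1], [1, 2, 1], [1, 1, 2]]
Q³ = [[2, 3, 3], [3, 2, 3], [3, 3, 2]]

3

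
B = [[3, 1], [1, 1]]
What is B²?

[[10, 4], [4, 2]]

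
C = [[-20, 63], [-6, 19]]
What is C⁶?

tr C = -1 and det C = -2, so the characteristic polynomial is λ² − (-1)λ + (-2) with roots -2 and 1.
Eigenvectors give P = [[7, 3], [2, 1]] with P⁻¹ = [[1, -3], [-2, 7]], and C = P·diag(-2, 1)·P⁻¹.
Then C⁶ = P·diag(64, 1)·P⁻¹ = [[448, 3], [128, 1]] · [[1, -3], [-2, 7]] = [[442, -1323], [126, -377]].

[[442, -1323], [126, -377]]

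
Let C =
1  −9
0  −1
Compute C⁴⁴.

[[1, 0], [0, 1]]

C² = I (check: tr C = 0 and det C = −1), so C⁴⁴ = I since 44 is even.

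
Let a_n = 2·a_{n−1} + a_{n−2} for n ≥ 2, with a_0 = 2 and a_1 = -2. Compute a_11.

-6726

With companion matrix A = [[2, 1], [1, 0]], [a_n, a_{n−1}]ᵀ = A·[a_{n−1}, a_{n−2}]ᵀ, so [a_11, a_10]ᵀ = A¹⁰·[a_1, a_0]ᵀ.
A¹⁰ = [[5741, 2378], [2378, 985]], giving [a_11, a_10]ᵀ = [[-6726], [-2786]].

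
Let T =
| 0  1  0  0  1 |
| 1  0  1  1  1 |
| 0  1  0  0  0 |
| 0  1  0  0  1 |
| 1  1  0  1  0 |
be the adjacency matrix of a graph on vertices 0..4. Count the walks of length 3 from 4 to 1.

6

The number of length-3 walks from vertex 4 to vertex 1 is entry (4,1) of T³, where T is the adjacency matrix.
T² = [[2, 1, 1, 2, 1], [1, 4, 0, 1, 2], [1, 0, 1, 1, 1], [2, 1, 1, 2, 1], [1, 2, 1, 1, 3]]
T³ = [[2, 6, 1, 2, 5], [6, 4, 4, 6, 6], [1, 4, 0, 1, 2], [2, 6, 1, 2, 5], [5, 6, 2, 5, 4]]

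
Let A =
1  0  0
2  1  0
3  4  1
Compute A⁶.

[[1, 0, 0], [12, 1, 0], [138, 24, 1]]

A = I + N where N = [[0, 0, 0], [2, 0, 0], [3, 4, 0]] is strictly lower-triangular, so N³ = 0.
(I + N)⁶ = I + 6·N + 15·N² = [[1, 0, 0], [12, 1, 0], [138, 24, 1]].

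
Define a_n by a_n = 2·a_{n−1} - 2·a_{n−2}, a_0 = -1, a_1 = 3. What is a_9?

With companion matrix M = [[2, -2], [1, 0]], [a_n, a_{n−1}]ᵀ = M·[a_{n−1}, a_{n−2}]ᵀ, so [a_9, a_8]ᵀ = M⁸·[a_1, a_0]ᵀ.
M⁸ = [[16, 0], [0, 16]], giving [a_9, a_8]ᵀ = [[48], [-16]].

48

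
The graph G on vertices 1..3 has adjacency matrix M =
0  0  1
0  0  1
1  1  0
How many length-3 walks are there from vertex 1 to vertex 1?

The number of length-3 walks from vertex 1 to vertex 1 is entry (1,1) of M³, where M is the adjacency matrix.
M² = [[1, 1, 0], [1, 1, 0], [0, 0, 2]]
M³ = [[0, 0, 2], [0, 0, 2], [2, 2, 0]]

0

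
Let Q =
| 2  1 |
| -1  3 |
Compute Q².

[[3, 5], [-5, 8]]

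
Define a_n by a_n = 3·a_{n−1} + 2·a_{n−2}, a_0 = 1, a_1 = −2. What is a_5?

With companion matrix C = [[3, 2], [1, 0]], [a_n, a_{n−1}]ᵀ = C·[a_{n−1}, a_{n−2}]ᵀ, so [a_5, a_4]ᵀ = C^4·[a_1, a_0]ᵀ.
C^4 = [[139, 78], [39, 22]], giving [a_5, a_4]ᵀ = [[−200], [−56]].

−200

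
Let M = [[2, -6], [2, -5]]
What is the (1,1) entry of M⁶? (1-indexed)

-188

tr M = -3 and det M = 2, so the characteristic polynomial is λ² − (-3)λ + (2) with roots -1 and -2.
Eigenvectors give P = [[2, -3], [1, -2]] with P⁻¹ = [[2, -3], [1, -2]], and M = P·diag(-1, -2)·P⁻¹.
Then M⁶ = P·diag(1, 64)·P⁻¹ = [[2, -192], [1, -128]] · [[2, -3], [1, -2]] = [[-188, 378], [-126, 253]].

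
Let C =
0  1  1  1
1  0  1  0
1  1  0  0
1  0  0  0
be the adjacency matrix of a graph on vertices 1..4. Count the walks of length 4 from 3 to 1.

The number of length-4 walks from vertex 3 to vertex 1 is entry (3,1) of C⁴, where C is the adjacency matrix.
C² = [[3, 1, 1, 0], [1, 2, 1, 1], [1, 1, 2, 1], [0, 1, 1, 1]]
C³ = [[2, 4, 4, 3], [4, 2, 3, 1], [4, 3, 2, 1], [3, 1, 1, 0]]
C⁴ = [[11, 6, 6, 2], [6, 7, 6, 4], [6, 6, 7, 4], [2, 4, 4, 3]]

6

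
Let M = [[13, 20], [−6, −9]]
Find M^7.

tr M = 4 and det M = 3, so the characteristic polynomial is λ² − (4)λ + (3) with roots 1 and 3.
Eigenvectors give P = [[5, −2], [−3, 1]] with P⁻¹ = [[−1, −2], [−3, −5]], and M = P·diag(1, 3)·P⁻¹.
Then M^7 = P·diag(1, 2187)·P⁻¹ = [[5, −4374], [−3, 2187]] · [[−1, −2], [−3, −5]] = [[13117, 21860], [−6558, −10929]].

[[13117, 21860], [−6558, −10929]]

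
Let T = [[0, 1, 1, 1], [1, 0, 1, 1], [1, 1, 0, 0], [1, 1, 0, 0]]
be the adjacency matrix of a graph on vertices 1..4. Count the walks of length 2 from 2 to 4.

1

The number of length-2 walks from vertex 2 to vertex 4 is entry (2,4) of T², where T is the adjacency matrix.
T² = [[3, 2, 1, 1], [2, 3, 1, 1], [1, 1, 2, 2], [1, 1, 2, 2]]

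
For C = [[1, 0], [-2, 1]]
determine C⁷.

[[1, 0], [-14, 1]]

C = I + N where N = [[0, 0], [-2, 0]] is strictly lower-triangular, so N² = 0.
(I + N)⁷ = I + 7·N = [[1, 0], [-14, 1]].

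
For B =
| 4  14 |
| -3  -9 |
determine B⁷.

[[12226, 28826], [-6177, -14541]]

tr B = -5 and det B = 6, so the characteristic polynomial is λ² − (-5)λ + (6) with roots -2 and -3.
Eigenvectors give P = [[7, 2], [-3, -1]] with P⁻¹ = [[1, 2], [-3, -7]], and B = P·diag(-2, -3)·P⁻¹.
Then B⁷ = P·diag(-128, -2187)·P⁻¹ = [[-896, -4374], [384, 2187]] · [[1, 2], [-3, -7]] = [[12226, 28826], [-6177, -14541]].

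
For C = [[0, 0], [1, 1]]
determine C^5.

C² = C (a projection; rank 1, trace 1), so C^5 = C.

[[0, 0], [1, 1]]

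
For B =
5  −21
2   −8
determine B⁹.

[[3065, −10731], [1022, −3578]]

tr B = −3 and det B = 2, so the characteristic polynomial is λ² − (−3)λ + (2) with roots −1 and −2.
Eigenvectors give P = [[7, 3], [2, 1]] with P⁻¹ = [[1, −3], [−2, 7]], and B = P·diag(−1, −2)·P⁻¹.
Then B⁹ = P·diag(−1, −512)·P⁻¹ = [[−7, −1536], [−2, −512]] · [[1, −3], [−2, 7]] = [[3065, −10731], [1022, −3578]].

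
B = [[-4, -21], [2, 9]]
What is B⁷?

[[-12226, -43239], [4118, 14541]]

tr B = 5 and det B = 6, so the characteristic polynomial is λ² − (5)λ + (6) with roots 2 and 3.
Eigenvectors give P = [[7, -3], [-2, 1]] with P⁻¹ = [[1, 3], [2, 7]], and B = P·diag(2, 3)·P⁻¹.
Then B⁷ = P·diag(128, 2187)·P⁻¹ = [[896, -6561], [-256, 2187]] · [[1, 3], [2, 7]] = [[-12226, -43239], [4118, 14541]].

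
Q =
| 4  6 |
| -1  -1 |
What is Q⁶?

tr Q = 3 and det Q = 2, so the characteristic polynomial is λ² − (3)λ + (2) with roots 1 and 2.
Eigenvectors give P = [[2, 3], [-1, -1]] with P⁻¹ = [[-1, -3], [1, 2]], and Q = P·diag(1, 2)·P⁻¹.
Then Q⁶ = P·diag(1, 64)·P⁻¹ = [[2, 192], [-1, -64]] · [[-1, -3], [1, 2]] = [[190, 378], [-63, -125]].

[[190, 378], [-63, -125]]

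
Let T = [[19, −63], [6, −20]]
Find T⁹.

[[3079, −10773], [1026, −3590]]

tr T = −1 and det T = −2, so the characteristic polynomial is λ² − (−1)λ + (−2) with roots 1 and −2.
Eigenvectors give P = [[7, 3], [2, 1]] with P⁻¹ = [[1, −3], [−2, 7]], and T = P·diag(1, −2)·P⁻¹.
Then T⁹ = P·diag(1, −512)·P⁻¹ = [[7, −1536], [2, −512]] · [[1, −3], [−2, 7]] = [[3079, −10773], [1026, −3590]].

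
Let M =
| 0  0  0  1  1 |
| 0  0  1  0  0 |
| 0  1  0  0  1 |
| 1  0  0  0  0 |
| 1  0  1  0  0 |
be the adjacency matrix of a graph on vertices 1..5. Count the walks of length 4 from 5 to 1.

0

The number of length-4 walks from vertex 5 to vertex 1 is entry (5,1) of M⁴, where M is the adjacency matrix.
M² = [[2, 0, 1, 0, 0], [0, 1, 0, 0, 1], [1, 0, 2, 0, 0], [0, 0, 0, 1, 1], [0, 1, 0, 1, 2]]
M³ = [[0, 1, 0, 2, 3], [1, 0, 2, 0, 0], [0, 2, 0, 1, 3], [2, 0, 1, 0, 0], [3, 0, 3, 0, 0]]
M⁴ = [[5, 0, 4, 0, 0], [0, 2, 0, 1, 3], [4, 0, 5, 0, 0], [0, 1, 0, 2, 3], [0, 3, 0, 3, 6]]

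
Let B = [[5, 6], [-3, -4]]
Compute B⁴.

tr B = 1 and det B = -2, so the characteristic polynomial is λ² − (1)λ + (-2) with roots 2 and -1.
Eigenvectors give P = [[-2, -1], [1, 1]] with P⁻¹ = [[-1, -1], [1, 2]], and B = P·diag(2, -1)·P⁻¹.
Then B⁴ = P·diag(16, 1)·P⁻¹ = [[-32, -1], [16, 1]] · [[-1, -1], [1, 2]] = [[31, 30], [-15, -14]].

[[31, 30], [-15, -14]]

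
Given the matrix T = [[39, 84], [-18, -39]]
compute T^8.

tr T = 0 and det T = -9, so the characteristic polynomial is λ² − (0)λ + (-9) with roots -3 and 3.
Eigenvectors give P = [[-2, 7], [1, -3]] with P⁻¹ = [[3, 7], [1, 2]], and T = P·diag(-3, 3)·P⁻¹.
Then T^8 = P·diag(6561, 6561)·P⁻¹ = [[-13122, 45927], [6561, -19683]] · [[3, 7], [1, 2]] = [[6561, 0], [0, 6561]].

[[6561, 0], [0, 6561]]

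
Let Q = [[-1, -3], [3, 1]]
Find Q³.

[[8, 24], [-24, -8]]

Q² = [[-8, 0], [0, -8]]
Q³ = [[8, 24], [-24, -8]]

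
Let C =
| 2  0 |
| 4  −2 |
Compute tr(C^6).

128

tr C = 0 and det C = −4, so the characteristic polynomial is λ² − (0)λ + (−4) with roots −2 and 2.
Eigenvectors give P = [[0, −1], [−1, −1]] with P⁻¹ = [[1, −1], [−1, 0]], and C = P·diag(−2, 2)·P⁻¹.
Then C^6 = P·diag(64, 64)·P⁻¹ = [[0, −64], [−64, −64]] · [[1, −1], [−1, 0]] = [[64, 0], [0, 64]].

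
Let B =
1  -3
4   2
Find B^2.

[[-11, -9], [12, -8]]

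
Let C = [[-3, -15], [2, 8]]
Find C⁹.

tr C = 5 and det C = 6, so the characteristic polynomial is λ² − (5)λ + (6) with roots 2 and 3.
Eigenvectors give P = [[-3, -5], [1, 2]] with P⁻¹ = [[-2, -5], [1, 3]], and C = P·diag(2, 3)·P⁻¹.
Then C⁹ = P·diag(512, 19683)·P⁻¹ = [[-1536, -98415], [512, 39366]] · [[-2, -5], [1, 3]] = [[-95343, -287565], [38342, 115538]].

[[-95343, -287565], [38342, 115538]]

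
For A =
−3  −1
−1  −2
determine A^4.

A^2 = [[10, 5], [5, 5]]
A^3 = [[−35, −20], [−20, −15]]
A^4 = [[125, 75], [75, 50]]

[[125, 75], [75, 50]]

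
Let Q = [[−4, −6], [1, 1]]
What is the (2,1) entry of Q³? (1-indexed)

7

tr Q = −3 and det Q = 2, so the characteristic polynomial is λ² − (−3)λ + (2) with roots −1 and −2.
Eigenvectors give P = [[−2, −3], [1, 1]] with P⁻¹ = [[1, 3], [−1, −2]], and Q = P·diag(−1, −2)·P⁻¹.
Then Q³ = P·diag(−1, −8)·P⁻¹ = [[2, 24], [−1, −8]] · [[1, 3], [−1, −2]] = [[−22, −42], [7, 13]].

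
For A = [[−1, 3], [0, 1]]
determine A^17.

[[−1, 3], [0, 1]]

A² = I (check: tr A = 0 and det A = −1), so A^17 = A since 17 is odd.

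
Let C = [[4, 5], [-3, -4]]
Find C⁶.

[[1, 0], [0, 1]]

C² = I (check: tr C = 0 and det C = -1), so C⁶ = I since 6 is even.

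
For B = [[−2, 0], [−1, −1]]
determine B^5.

[[−32, 0], [−31, −1]]

tr B = −3 and det B = 2, so the characteristic polynomial is λ² − (−3)λ + (2) with roots −1 and −2.
Eigenvectors give P = [[0, 1], [−1, 1]] with P⁻¹ = [[1, −1], [1, 0]], and B = P·diag(−1, −2)·P⁻¹.
Then B^5 = P·diag(−1, −32)·P⁻¹ = [[0, −32], [1, −32]] · [[1, −1], [1, 0]] = [[−32, 0], [−31, −1]].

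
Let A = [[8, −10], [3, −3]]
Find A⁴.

tr A = 5 and det A = 6, so the characteristic polynomial is λ² − (5)λ + (6) with roots 2 and 3.
Eigenvectors give P = [[−5, −2], [−3, −1]] with P⁻¹ = [[1, −2], [−3, 5]], and A = P·diag(2, 3)·P⁻¹.
Then A⁴ = P·diag(16, 81)·P⁻¹ = [[−80, −162], [−48, −81]] · [[1, −2], [−3, 5]] = [[406, −650], [195, −309]].

[[406, −650], [195, −309]]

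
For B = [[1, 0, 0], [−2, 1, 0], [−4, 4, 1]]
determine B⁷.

B = I + N where N = [[0, 0, 0], [−2, 0, 0], [−4, 4, 0]] is strictly lower-triangular, so N³ = 0.
(I + N)⁷ = I + 7·N + 21·N² = [[1, 0, 0], [−14, 1, 0], [−196, 28, 1]].

[[1, 0, 0], [−14, 1, 0], [−196, 28, 1]]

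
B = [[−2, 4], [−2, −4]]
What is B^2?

[[−4, −24], [12, 8]]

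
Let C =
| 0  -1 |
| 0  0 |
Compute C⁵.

[[0, 0], [0, 0]]

C is strictly triangular, hence nilpotent: C² = 0, so C⁵ = 0.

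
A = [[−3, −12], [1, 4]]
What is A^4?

A² = A (a projection; rank 1, trace 1), so A^4 = A.

[[−3, −12], [1, 4]]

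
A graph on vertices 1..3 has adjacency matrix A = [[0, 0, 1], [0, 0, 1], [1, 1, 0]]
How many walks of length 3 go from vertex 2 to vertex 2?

The number of length-3 walks from vertex 2 to vertex 2 is entry (2,2) of A³, where A is the adjacency matrix.
A² = [[1, 1, 0], [1, 1, 0], [0, 0, 2]]
A³ = [[0, 0, 2], [0, 0, 2], [2, 2, 0]]

0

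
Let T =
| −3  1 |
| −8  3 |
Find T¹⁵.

T² = I (check: tr T = 0 and det T = −1), so T¹⁵ = T since 15 is odd.

[[−3, 1], [−8, 3]]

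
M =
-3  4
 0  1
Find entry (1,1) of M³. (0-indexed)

1

M² = [[9, -8], [0, 1]]
M³ = [[-27, 28], [0, 1]]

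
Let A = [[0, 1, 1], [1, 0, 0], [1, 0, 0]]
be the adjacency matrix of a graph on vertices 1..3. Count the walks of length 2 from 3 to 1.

The number of length-2 walks from vertex 3 to vertex 1 is entry (3,1) of A^2, where A is the adjacency matrix.
A^2 = [[2, 0, 0], [0, 1, 1], [0, 1, 1]]

0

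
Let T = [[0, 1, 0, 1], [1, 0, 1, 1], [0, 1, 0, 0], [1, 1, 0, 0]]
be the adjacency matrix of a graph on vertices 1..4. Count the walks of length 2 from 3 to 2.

The number of length-2 walks from vertex 3 to vertex 2 is entry (3,2) of T², where T is the adjacency matrix.
T² = [[2, 1, 1, 1], [1, 3, 0, 1], [1, 0, 1, 1], [1, 1, 1, 2]]

0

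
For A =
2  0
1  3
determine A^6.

tr A = 5 and det A = 6, so the characteristic polynomial is λ² − (5)λ + (6) with roots 3 and 2.
Eigenvectors give P = [[0, 1], [−1, −1]] with P⁻¹ = [[−1, −1], [1, 0]], and A = P·diag(3, 2)·P⁻¹.
Then A^6 = P·diag(729, 64)·P⁻¹ = [[0, 64], [−729, −64]] · [[−1, −1], [1, 0]] = [[64, 0], [665, 729]].

[[64, 0], [665, 729]]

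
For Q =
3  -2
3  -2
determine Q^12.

Q² = Q (a projection; rank 1, trace 1), so Q^12 = Q.

[[3, -2], [3, -2]]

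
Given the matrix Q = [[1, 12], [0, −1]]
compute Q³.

[[1, 12], [0, −1]]

Q² = I (check: tr Q = 0 and det Q = −1), so Q³ = Q since 3 is odd.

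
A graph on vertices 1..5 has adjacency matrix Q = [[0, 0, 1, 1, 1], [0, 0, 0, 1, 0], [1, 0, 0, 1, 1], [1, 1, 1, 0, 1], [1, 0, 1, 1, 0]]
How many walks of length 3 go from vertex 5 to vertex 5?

The number of length-3 walks from vertex 5 to vertex 5 is entry (5,5) of Q³, where Q is the adjacency matrix.
Q² = [[3, 1, 2, 2, 2], [1, 1, 1, 0, 1], [2, 1, 3, 2, 2], [2, 0, 2, 4, 2], [2, 1, 2, 2, 3]]
Q³ = [[6, 2, 7, 8, 7], [2, 0, 2, 4, 2], [7, 2, 6, 8, 7], [8, 4, 8, 6, 8], [7, 2, 7, 8, 6]]

6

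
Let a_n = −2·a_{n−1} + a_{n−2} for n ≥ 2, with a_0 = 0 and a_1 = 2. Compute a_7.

338

With companion matrix A = [[−2, 1], [1, 0]], [a_n, a_{n−1}]ᵀ = A·[a_{n−1}, a_{n−2}]ᵀ, so [a_7, a_6]ᵀ = A^6·[a_1, a_0]ᵀ.
A^6 = [[169, −70], [−70, 29]], giving [a_7, a_6]ᵀ = [[338], [−140]].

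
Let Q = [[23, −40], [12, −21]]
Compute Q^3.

[[167, −280], [84, −141]]

tr Q = 2 and det Q = −3, so the characteristic polynomial is λ² − (2)λ + (−3) with roots −1 and 3.
Eigenvectors give P = [[−5, 2], [−3, 1]] with P⁻¹ = [[1, −2], [3, −5]], and Q = P·diag(−1, 3)·P⁻¹.
Then Q^3 = P·diag(−1, 27)·P⁻¹ = [[5, 54], [3, 27]] · [[1, −2], [3, −5]] = [[167, −280], [84, −141]].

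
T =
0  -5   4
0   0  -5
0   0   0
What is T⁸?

T is strictly triangular, hence nilpotent: T³ = 0, so T⁸ = 0.

[[0, 0, 0], [0, 0, 0], [0, 0, 0]]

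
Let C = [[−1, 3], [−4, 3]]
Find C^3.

C^2 = [[−11, 6], [−8, −3]]
C^3 = [[−13, −15], [20, −33]]

[[−13, −15], [20, −33]]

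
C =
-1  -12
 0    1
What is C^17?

C² = I (check: tr C = 0 and det C = -1), so C^17 = C since 17 is odd.

[[-1, -12], [0, 1]]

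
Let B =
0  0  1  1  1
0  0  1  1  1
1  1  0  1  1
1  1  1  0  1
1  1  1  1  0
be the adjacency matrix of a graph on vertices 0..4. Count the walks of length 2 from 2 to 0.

2

The number of length-2 walks from vertex 2 to vertex 0 is entry (2,0) of B², where B is the adjacency matrix.
B² = [[3, 3, 2, 2, 2], [3, 3, 2, 2, 2], [2, 2, 4, 3, 3], [2, 2, 3, 4, 3], [2, 2, 3, 3, 4]]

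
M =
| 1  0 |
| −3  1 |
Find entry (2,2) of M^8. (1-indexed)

M = I + N where N = [[0, 0], [−3, 0]] is strictly lower-triangular, so N^2 = 0.
(I + N)^8 = I + 8·N = [[1, 0], [−24, 1]].

1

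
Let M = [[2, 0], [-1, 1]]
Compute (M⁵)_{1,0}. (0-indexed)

tr M = 3 and det M = 2, so the characteristic polynomial is λ² − (3)λ + (2) with roots 2 and 1.
Eigenvectors give P = [[1, 0], [-1, -1]] with P⁻¹ = [[1, 0], [-1, -1]], and M = P·diag(2, 1)·P⁻¹.
Then M⁵ = P·diag(32, 1)·P⁻¹ = [[32, 0], [-32, -1]] · [[1, 0], [-1, -1]] = [[32, 0], [-31, 1]].

-31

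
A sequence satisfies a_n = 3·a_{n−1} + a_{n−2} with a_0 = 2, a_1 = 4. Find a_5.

502

With companion matrix B = [[3, 1], [1, 0]], [a_n, a_{n−1}]ᵀ = B·[a_{n−1}, a_{n−2}]ᵀ, so [a_5, a_4]ᵀ = B^4·[a_1, a_0]ᵀ.
B^4 = [[109, 33], [33, 10]], giving [a_5, a_4]ᵀ = [[502], [152]].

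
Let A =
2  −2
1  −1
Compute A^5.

[[2, −2], [1, −1]]

A² = A (a projection; rank 1, trace 1), so A^5 = A.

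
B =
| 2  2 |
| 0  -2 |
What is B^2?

[[4, 0], [0, 4]]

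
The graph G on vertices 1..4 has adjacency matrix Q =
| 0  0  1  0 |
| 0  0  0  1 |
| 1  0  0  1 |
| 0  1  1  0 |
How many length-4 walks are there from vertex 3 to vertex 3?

The number of length-4 walks from vertex 3 to vertex 3 is entry (3,3) of Q⁴, where Q is the adjacency matrix.
Q² = [[1, 0, 0, 1], [0, 1, 1, 0], [0, 1, 2, 0], [1, 0, 0, 2]]
Q³ = [[0, 1, 2, 0], [1, 0, 0, 2], [2, 0, 0, 3], [0, 2, 3, 0]]
Q⁴ = [[2, 0, 0, 3], [0, 2, 3, 0], [0, 3, 5, 0], [3, 0, 0, 5]]

5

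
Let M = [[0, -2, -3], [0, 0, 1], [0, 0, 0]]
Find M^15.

[[0, 0, 0], [0, 0, 0], [0, 0, 0]]

M is strictly triangular, hence nilpotent: M^3 = 0, so M^15 = 0.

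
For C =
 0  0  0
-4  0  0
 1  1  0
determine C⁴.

[[0, 0, 0], [0, 0, 0], [0, 0, 0]]

C is strictly triangular, hence nilpotent: C³ = 0, so C⁴ = 0.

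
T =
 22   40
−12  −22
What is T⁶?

[[64, 0], [0, 64]]

tr T = 0 and det T = −4, so the characteristic polynomial is λ² − (0)λ + (−4) with roots −2 and 2.
Eigenvectors give P = [[−5, −2], [3, 1]] with P⁻¹ = [[1, 2], [−3, −5]], and T = P·diag(−2, 2)·P⁻¹.
Then T⁶ = P·diag(64, 64)·P⁻¹ = [[−320, −128], [192, 64]] · [[1, 2], [−3, −5]] = [[64, 0], [0, 64]].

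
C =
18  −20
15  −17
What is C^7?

tr C = 1 and det C = −6, so the characteristic polynomial is λ² − (1)λ + (−6) with roots −2 and 3.
Eigenvectors give P = [[1, 4], [1, 3]] with P⁻¹ = [[−3, 4], [1, −1]], and C = P·diag(−2, 3)·P⁻¹.
Then C^7 = P·diag(−128, 2187)·P⁻¹ = [[−128, 8748], [−128, 6561]] · [[−3, 4], [1, −1]] = [[9132, −9260], [6945, −7073]].

[[9132, −9260], [6945, −7073]]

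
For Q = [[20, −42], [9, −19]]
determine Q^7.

tr Q = 1 and det Q = −2, so the characteristic polynomial is λ² − (1)λ + (−2) with roots 2 and −1.
Eigenvectors give P = [[7, 2], [3, 1]] with P⁻¹ = [[1, −2], [−3, 7]], and Q = P·diag(2, −1)·P⁻¹.
Then Q^7 = P·diag(128, −1)·P⁻¹ = [[896, −2], [384, −1]] · [[1, −2], [−3, 7]] = [[902, −1806], [387, −775]].

[[902, −1806], [387, −775]]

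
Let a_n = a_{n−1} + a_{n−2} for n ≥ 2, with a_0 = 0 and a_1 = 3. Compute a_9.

With companion matrix Q = [[1, 1], [1, 0]], [a_n, a_{n−1}]ᵀ = Q·[a_{n−1}, a_{n−2}]ᵀ, so [a_9, a_8]ᵀ = Q^8·[a_1, a_0]ᵀ.
Q^8 = [[34, 21], [21, 13]], giving [a_9, a_8]ᵀ = [[102], [63]].

102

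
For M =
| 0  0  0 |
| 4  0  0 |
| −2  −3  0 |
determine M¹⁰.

M is strictly triangular, hence nilpotent: M³ = 0, so M¹⁰ = 0.

[[0, 0, 0], [0, 0, 0], [0, 0, 0]]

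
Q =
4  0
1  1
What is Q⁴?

Q² = [[16, 0], [5, 1]]
Q³ = [[64, 0], [21, 1]]
Q⁴ = [[256, 0], [85, 1]]

[[256, 0], [85, 1]]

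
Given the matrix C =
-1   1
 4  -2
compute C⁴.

[[61, -39], [-156, 100]]

C² = [[5, -3], [-12, 8]]
C³ = [[-17, 11], [44, -28]]
C⁴ = [[61, -39], [-156, 100]]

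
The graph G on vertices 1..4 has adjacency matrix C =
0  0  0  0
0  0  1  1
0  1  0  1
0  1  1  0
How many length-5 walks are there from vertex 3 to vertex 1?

The number of length-5 walks from vertex 3 to vertex 1 is entry (3,1) of C⁵, where C is the adjacency matrix.
C² = [[0, 0, 0, 0], [0, 2, 1, 1], [0, 1, 2, 1], [0, 1, 1, 2]]
C³ = [[0, 0, 0, 0], [0, 2, 3, 3], [0, 3, 2, 3], [0, 3, 3, 2]]
C⁴ = [[0, 0, 0, 0], [0, 6, 5, 5], [0, 5, 6, 5], [0, 5, 5, 6]]
C⁵ = [[0, 0, 0, 0], [0, 10, 11, 11], [0, 11, 10, 11], [0, 11, 11, 10]]

0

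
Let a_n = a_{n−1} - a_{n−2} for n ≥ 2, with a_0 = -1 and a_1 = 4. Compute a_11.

-5

With companion matrix C = [[1, -1], [1, 0]], [a_n, a_{n−1}]ᵀ = C·[a_{n−1}, a_{n−2}]ᵀ, so [a_11, a_10]ᵀ = C¹⁰·[a_1, a_0]ᵀ.
C¹⁰ = [[-1, 1], [-1, 0]], giving [a_11, a_10]ᵀ = [[-5], [-4]].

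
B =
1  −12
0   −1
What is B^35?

[[1, −12], [0, −1]]

B² = I (check: tr B = 0 and det B = −1), so B^35 = B since 35 is odd.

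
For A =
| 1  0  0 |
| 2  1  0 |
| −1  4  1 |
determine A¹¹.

A = I + N where N = [[0, 0, 0], [2, 0, 0], [−1, 4, 0]] is strictly lower-triangular, so N³ = 0.
(I + N)¹¹ = I + 11·N + 55·N² = [[1, 0, 0], [22, 1, 0], [429, 44, 1]].

[[1, 0, 0], [22, 1, 0], [429, 44, 1]]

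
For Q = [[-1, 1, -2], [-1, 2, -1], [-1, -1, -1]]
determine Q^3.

Q^2 = [[2, 3, 3], [0, 4, 1], [3, -2, 4]]
Q^3 = [[-8, 5, -10], [-5, 7, -5], [-5, -5, -8]]

[[-8, 5, -10], [-5, 7, -5], [-5, -5, -8]]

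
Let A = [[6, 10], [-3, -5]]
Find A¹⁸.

[[6, 10], [-3, -5]]

A² = A (a projection; rank 1, trace 1), so A¹⁸ = A.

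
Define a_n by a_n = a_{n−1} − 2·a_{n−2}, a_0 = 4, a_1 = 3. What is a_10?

With companion matrix A = [[1, −2], [1, 0]], [a_n, a_{n−1}]ᵀ = A·[a_{n−1}, a_{n−2}]ᵀ, so [a_10, a_9]ᵀ = A⁹·[a_1, a_0]ᵀ.
A⁹ = [[−11, 34], [−17, 6]], giving [a_10, a_9]ᵀ = [[103], [−27]].

103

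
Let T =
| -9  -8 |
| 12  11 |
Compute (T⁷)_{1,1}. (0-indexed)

6563

tr T = 2 and det T = -3, so the characteristic polynomial is λ² − (2)λ + (-3) with roots -1 and 3.
Eigenvectors give P = [[-1, -2], [1, 3]] with P⁻¹ = [[-3, -2], [1, 1]], and T = P·diag(-1, 3)·P⁻¹.
Then T⁷ = P·diag(-1, 2187)·P⁻¹ = [[1, -4374], [-1, 6561]] · [[-3, -2], [1, 1]] = [[-4377, -4376], [6564, 6563]].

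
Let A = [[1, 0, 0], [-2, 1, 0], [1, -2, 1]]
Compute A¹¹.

[[1, 0, 0], [-22, 1, 0], [231, -22, 1]]

A = I + N where N = [[0, 0, 0], [-2, 0, 0], [1, -2, 0]] is strictly lower-triangular, so N³ = 0.
(I + N)¹¹ = I + 11·N + 55·N² = [[1, 0, 0], [-22, 1, 0], [231, -22, 1]].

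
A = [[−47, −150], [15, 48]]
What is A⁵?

tr A = 1 and det A = −6, so the characteristic polynomial is λ² − (1)λ + (−6) with roots 3 and −2.
Eigenvectors give P = [[3, −10], [−1, 3]] with P⁻¹ = [[−3, −10], [−1, −3]], and A = P·diag(3, −2)·P⁻¹.
Then A⁵ = P·diag(243, −32)·P⁻¹ = [[729, 320], [−243, −96]] · [[−3, −10], [−1, −3]] = [[−2507, −8250], [825, 2718]].

[[−2507, −8250], [825, 2718]]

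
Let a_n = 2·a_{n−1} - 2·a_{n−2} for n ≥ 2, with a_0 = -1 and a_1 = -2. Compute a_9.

-32

With companion matrix M = [[2, -2], [1, 0]], [a_n, a_{n−1}]ᵀ = M·[a_{n−1}, a_{n−2}]ᵀ, so [a_9, a_8]ᵀ = M^8·[a_1, a_0]ᵀ.
M^8 = [[16, 0], [0, 16]], giving [a_9, a_8]ᵀ = [[-32], [-16]].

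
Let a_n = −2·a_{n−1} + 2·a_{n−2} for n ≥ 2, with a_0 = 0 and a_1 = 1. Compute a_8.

−896

With companion matrix T = [[−2, 2], [1, 0]], [a_n, a_{n−1}]ᵀ = T·[a_{n−1}, a_{n−2}]ᵀ, so [a_8, a_7]ᵀ = T⁷·[a_1, a_0]ᵀ.
T⁷ = [[−896, 656], [328, −240]], giving [a_8, a_7]ᵀ = [[−896], [328]].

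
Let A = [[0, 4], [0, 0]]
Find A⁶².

[[0, 0], [0, 0]]

A is strictly triangular, hence nilpotent: A² = 0, so A⁶² = 0.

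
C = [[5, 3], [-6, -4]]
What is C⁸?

tr C = 1 and det C = -2, so the characteristic polynomial is λ² − (1)λ + (-2) with roots -1 and 2.
Eigenvectors give P = [[-1, -1], [2, 1]] with P⁻¹ = [[1, 1], [-2, -1]], and C = P·diag(-1, 2)·P⁻¹.
Then C⁸ = P·diag(1, 256)·P⁻¹ = [[-1, -256], [2, 256]] · [[1, 1], [-2, -1]] = [[511, 255], [-510, -254]].

[[511, 255], [-510, -254]]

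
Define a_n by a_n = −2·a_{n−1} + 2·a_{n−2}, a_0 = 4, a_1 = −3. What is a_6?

With companion matrix M = [[−2, 2], [1, 0]], [a_n, a_{n−1}]ᵀ = M·[a_{n−1}, a_{n−2}]ᵀ, so [a_6, a_5]ᵀ = M⁵·[a_1, a_0]ᵀ.
M⁵ = [[−120, 88], [44, −32]], giving [a_6, a_5]ᵀ = [[712], [−260]].

712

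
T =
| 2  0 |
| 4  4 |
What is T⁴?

T² = [[4, 0], [24, 16]]
T³ = [[8, 0], [112, 64]]
T⁴ = [[16, 0], [480, 256]]

[[16, 0], [480, 256]]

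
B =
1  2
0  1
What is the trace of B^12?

2

B = I + N where N = [[0, 2], [0, 0]] is strictly upper-triangular, so N^2 = 0.
(I + N)^12 = I + 12·N = [[1, 24], [0, 1]].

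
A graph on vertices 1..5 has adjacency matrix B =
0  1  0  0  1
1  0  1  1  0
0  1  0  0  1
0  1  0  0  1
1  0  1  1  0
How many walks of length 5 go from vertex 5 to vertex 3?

36

The number of length-5 walks from vertex 5 to vertex 3 is entry (5,3) of B^5, where B is the adjacency matrix.
B^2 = [[2, 0, 2, 2, 0], [0, 3, 0, 0, 3], [2, 0, 2, 2, 0], [2, 0, 2, 2, 0], [0, 3, 0, 0, 3]]
B^3 = [[0, 6, 0, 0, 6], [6, 0, 6, 6, 0], [0, 6, 0, 0, 6], [0, 6, 0, 0, 6], [6, 0, 6, 6, 0]]
B^4 = [[12, 0, 12, 12, 0], [0, 18, 0, 0, 18], [12, 0, 12, 12, 0], [12, 0, 12, 12, 0], [0, 18, 0, 0, 18]]
B^5 = [[0, 36, 0, 0, 36], [36, 0, 36, 36, 0], [0, 36, 0, 0, 36], [0, 36, 0, 0, 36], [36, 0, 36, 36, 0]]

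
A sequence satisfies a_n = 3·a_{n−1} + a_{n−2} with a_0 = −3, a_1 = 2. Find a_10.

46764

With companion matrix T = [[3, 1], [1, 0]], [a_n, a_{n−1}]ᵀ = T·[a_{n−1}, a_{n−2}]ᵀ, so [a_10, a_9]ᵀ = T⁹·[a_1, a_0]ᵀ.
T⁹ = [[42837, 12970], [12970, 3927]], giving [a_10, a_9]ᵀ = [[46764], [14159]].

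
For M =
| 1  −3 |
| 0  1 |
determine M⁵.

[[1, −15], [0, 1]]

M = I + N where N = [[0, −3], [0, 0]] is strictly upper-triangular, so N² = 0.
(I + N)⁵ = I + 5·N = [[1, −15], [0, 1]].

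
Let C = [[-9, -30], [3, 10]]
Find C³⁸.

[[-9, -30], [3, 10]]

C² = C (a projection; rank 1, trace 1), so C³⁸ = C.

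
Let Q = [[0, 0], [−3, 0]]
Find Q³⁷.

[[0, 0], [0, 0]]

Q is strictly triangular, hence nilpotent: Q² = 0, so Q³⁷ = 0.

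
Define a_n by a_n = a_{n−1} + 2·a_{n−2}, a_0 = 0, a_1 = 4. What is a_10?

1364

With companion matrix Q = [[1, 2], [1, 0]], [a_n, a_{n−1}]ᵀ = Q·[a_{n−1}, a_{n−2}]ᵀ, so [a_10, a_9]ᵀ = Q^9·[a_1, a_0]ᵀ.
Q^9 = [[341, 342], [171, 170]], giving [a_10, a_9]ᵀ = [[1364], [684]].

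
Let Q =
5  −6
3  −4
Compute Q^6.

tr Q = 1 and det Q = −2, so the characteristic polynomial is λ² − (1)λ + (−2) with roots 2 and −1.
Eigenvectors give P = [[2, 1], [1, 1]] with P⁻¹ = [[1, −1], [−1, 2]], and Q = P·diag(2, −1)·P⁻¹.
Then Q^6 = P·diag(64, 1)·P⁻¹ = [[128, 1], [64, 1]] · [[1, −1], [−1, 2]] = [[127, −126], [63, −62]].

[[127, −126], [63, −62]]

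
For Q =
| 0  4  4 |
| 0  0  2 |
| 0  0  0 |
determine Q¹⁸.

[[0, 0, 0], [0, 0, 0], [0, 0, 0]]

Q is strictly triangular, hence nilpotent: Q³ = 0, so Q¹⁸ = 0.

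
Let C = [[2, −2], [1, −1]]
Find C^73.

[[2, −2], [1, −1]]

C² = C (a projection; rank 1, trace 1), so C^73 = C.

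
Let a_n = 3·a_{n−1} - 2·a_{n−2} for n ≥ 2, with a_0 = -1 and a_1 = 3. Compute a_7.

507

With companion matrix Q = [[3, -2], [1, 0]], [a_n, a_{n−1}]ᵀ = Q·[a_{n−1}, a_{n−2}]ᵀ, so [a_7, a_6]ᵀ = Q⁶·[a_1, a_0]ᵀ.
Q⁶ = [[127, -126], [63, -62]], giving [a_7, a_6]ᵀ = [[507], [251]].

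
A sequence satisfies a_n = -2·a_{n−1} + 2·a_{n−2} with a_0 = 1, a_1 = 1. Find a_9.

656

With companion matrix C = [[-2, 2], [1, 0]], [a_n, a_{n−1}]ᵀ = C·[a_{n−1}, a_{n−2}]ᵀ, so [a_9, a_8]ᵀ = C^8·[a_1, a_0]ᵀ.
C^8 = [[2448, -1792], [-896, 656]], giving [a_9, a_8]ᵀ = [[656], [-240]].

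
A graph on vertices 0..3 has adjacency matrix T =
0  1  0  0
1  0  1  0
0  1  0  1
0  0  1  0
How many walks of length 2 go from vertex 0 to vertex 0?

The number of length-2 walks from vertex 0 to vertex 0 is entry (0,0) of T^2, where T is the adjacency matrix.
T^2 = [[1, 0, 1, 0], [0, 2, 0, 1], [1, 0, 2, 0], [0, 1, 0, 1]]

1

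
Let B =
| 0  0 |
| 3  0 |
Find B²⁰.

B is strictly triangular, hence nilpotent: B² = 0, so B²⁰ = 0.

[[0, 0], [0, 0]]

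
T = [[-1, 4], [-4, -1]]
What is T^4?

[[161, 240], [-240, 161]]

T^2 = [[-15, -8], [8, -15]]
T^3 = [[47, -52], [52, 47]]
T^4 = [[161, 240], [-240, 161]]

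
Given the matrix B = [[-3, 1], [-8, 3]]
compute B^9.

[[-3, 1], [-8, 3]]

B² = I (check: tr B = 0 and det B = -1), so B^9 = B since 9 is odd.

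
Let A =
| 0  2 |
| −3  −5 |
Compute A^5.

tr A = −5 and det A = 6, so the characteristic polynomial is λ² − (−5)λ + (6) with roots −3 and −2.
Eigenvectors give P = [[−2, −1], [3, 1]] with P⁻¹ = [[1, 1], [−3, −2]], and A = P·diag(−3, −2)·P⁻¹.
Then A^5 = P·diag(−243, −32)·P⁻¹ = [[486, 32], [−729, −32]] · [[1, 1], [−3, −2]] = [[390, 422], [−633, −665]].

[[390, 422], [−633, −665]]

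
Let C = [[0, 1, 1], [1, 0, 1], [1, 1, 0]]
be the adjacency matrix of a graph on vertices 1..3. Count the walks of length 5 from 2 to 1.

The number of length-5 walks from vertex 2 to vertex 1 is entry (2,1) of C⁵, where C is the adjacency matrix.
C² = [[2, 1, 1], [1, 2, 1], [1, 1, 2]]
C³ = [[2, 3, 3], [3, 2, 3], [3, 3, 2]]
C⁴ = [[6, 5, 5], [5, 6, 5], [5, 5, 6]]
C⁵ = [[10, 11, 11], [11, 10, 11], [11, 11, 10]]

11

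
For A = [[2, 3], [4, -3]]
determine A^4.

[[268, -111], [-148, 453]]

A^2 = [[16, -3], [-4, 21]]
A^3 = [[20, 57], [76, -75]]
A^4 = [[268, -111], [-148, 453]]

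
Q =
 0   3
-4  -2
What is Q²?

[[-12, -6], [8, -8]]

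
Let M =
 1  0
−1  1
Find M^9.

M = I + N where N = [[0, 0], [−1, 0]] is strictly lower-triangular, so N^2 = 0.
(I + N)^9 = I + 9·N = [[1, 0], [−9, 1]].

[[1, 0], [−9, 1]]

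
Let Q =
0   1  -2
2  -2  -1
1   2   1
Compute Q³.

Q² = [[0, -6, -3], [-5, 4, -3], [5, -1, -3]]
Q³ = [[-15, 6, 3], [5, -19, 3], [-5, 1, -12]]

[[-15, 6, 3], [5, -19, 3], [-5, 1, -12]]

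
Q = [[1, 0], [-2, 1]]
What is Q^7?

[[1, 0], [-14, 1]]

Q = I + N where N = [[0, 0], [-2, 0]] is strictly lower-triangular, so N^2 = 0.
(I + N)^7 = I + 7·N = [[1, 0], [-14, 1]].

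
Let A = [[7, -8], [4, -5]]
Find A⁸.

[[13121, -13120], [6560, -6559]]

tr A = 2 and det A = -3, so the characteristic polynomial is λ² − (2)λ + (-3) with roots 3 and -1.
Eigenvectors give P = [[2, 1], [1, 1]] with P⁻¹ = [[1, -1], [-1, 2]], and A = P·diag(3, -1)·P⁻¹.
Then A⁸ = P·diag(6561, 1)·P⁻¹ = [[13122, 1], [6561, 1]] · [[1, -1], [-1, 2]] = [[13121, -13120], [6560, -6559]].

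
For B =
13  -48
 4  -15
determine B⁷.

[[6565, -26256], [2188, -8751]]

tr B = -2 and det B = -3, so the characteristic polynomial is λ² − (-2)λ + (-3) with roots -3 and 1.
Eigenvectors give P = [[-3, 4], [-1, 1]] with P⁻¹ = [[1, -4], [1, -3]], and B = P·diag(-3, 1)·P⁻¹.
Then B⁷ = P·diag(-2187, 1)·P⁻¹ = [[6561, 4], [2187, 1]] · [[1, -4], [1, -3]] = [[6565, -26256], [2188, -8751]].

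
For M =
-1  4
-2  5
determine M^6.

tr M = 4 and det M = 3, so the characteristic polynomial is λ² − (4)λ + (3) with roots 1 and 3.
Eigenvectors give P = [[-2, 1], [-1, 1]] with P⁻¹ = [[-1, 1], [-1, 2]], and M = P·diag(1, 3)·P⁻¹.
Then M^6 = P·diag(1, 729)·P⁻¹ = [[-2, 729], [-1, 729]] · [[-1, 1], [-1, 2]] = [[-727, 1456], [-728, 1457]].

[[-727, 1456], [-728, 1457]]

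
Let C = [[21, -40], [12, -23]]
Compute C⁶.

[[-3639, 7280], [-2184, 4369]]

tr C = -2 and det C = -3, so the characteristic polynomial is λ² − (-2)λ + (-3) with roots -3 and 1.
Eigenvectors give P = [[5, -2], [3, -1]] with P⁻¹ = [[-1, 2], [-3, 5]], and C = P·diag(-3, 1)·P⁻¹.
Then C⁶ = P·diag(729, 1)·P⁻¹ = [[3645, -2], [2187, -1]] · [[-1, 2], [-3, 5]] = [[-3639, 7280], [-2184, 4369]].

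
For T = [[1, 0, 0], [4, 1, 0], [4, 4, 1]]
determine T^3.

T = I + N where N = [[0, 0, 0], [4, 0, 0], [4, 4, 0]] is strictly lower-triangular, so N^3 = 0.
(I + N)^3 = I + 3·N + 3·N^2 = [[1, 0, 0], [12, 1, 0], [60, 12, 1]].

[[1, 0, 0], [12, 1, 0], [60, 12, 1]]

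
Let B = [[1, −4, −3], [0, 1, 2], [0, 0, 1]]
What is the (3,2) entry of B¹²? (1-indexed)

0

B = I + N where N = [[0, −4, −3], [0, 0, 2], [0, 0, 0]] is strictly upper-triangular, so N³ = 0.
(I + N)¹² = I + 12·N + 66·N² = [[1, −48, −564], [0, 1, 24], [0, 0, 1]].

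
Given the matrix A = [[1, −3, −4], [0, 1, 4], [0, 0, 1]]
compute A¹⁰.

A = I + N where N = [[0, −3, −4], [0, 0, 4], [0, 0, 0]] is strictly upper-triangular, so N³ = 0.
(I + N)¹⁰ = I + 10·N + 45·N² = [[1, −30, −580], [0, 1, 40], [0, 0, 1]].

[[1, −30, −580], [0, 1, 40], [0, 0, 1]]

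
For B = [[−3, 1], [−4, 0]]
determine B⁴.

[[−11, −3], [12, −20]]

B² = [[5, −3], [12, −4]]
B³ = [[−3, 5], [−20, 12]]
B⁴ = [[−11, −3], [12, −20]]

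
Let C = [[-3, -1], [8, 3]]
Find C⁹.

C² = I (check: tr C = 0 and det C = -1), so C⁹ = C since 9 is odd.

[[-3, -1], [8, 3]]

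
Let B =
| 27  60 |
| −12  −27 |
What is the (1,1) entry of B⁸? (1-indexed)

6561

tr B = 0 and det B = −9, so the characteristic polynomial is λ² − (0)λ + (−9) with roots 3 and −3.
Eigenvectors give P = [[−5, 2], [2, −1]] with P⁻¹ = [[−1, −2], [−2, −5]], and B = P·diag(3, −3)·P⁻¹.
Then B⁸ = P·diag(6561, 6561)·P⁻¹ = [[−32805, 13122], [13122, −6561]] · [[−1, −2], [−2, −5]] = [[6561, 0], [0, 6561]].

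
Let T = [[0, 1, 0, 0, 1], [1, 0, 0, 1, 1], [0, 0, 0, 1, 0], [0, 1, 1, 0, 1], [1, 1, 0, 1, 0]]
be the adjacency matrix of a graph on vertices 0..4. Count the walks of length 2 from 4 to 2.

1

The number of length-2 walks from vertex 4 to vertex 2 is entry (4,2) of T^2, where T is the adjacency matrix.
T^2 = [[2, 1, 0, 2, 1], [1, 3, 1, 1, 2], [0, 1, 1, 0, 1], [2, 1, 0, 3, 1], [1, 2, 1, 1, 3]]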